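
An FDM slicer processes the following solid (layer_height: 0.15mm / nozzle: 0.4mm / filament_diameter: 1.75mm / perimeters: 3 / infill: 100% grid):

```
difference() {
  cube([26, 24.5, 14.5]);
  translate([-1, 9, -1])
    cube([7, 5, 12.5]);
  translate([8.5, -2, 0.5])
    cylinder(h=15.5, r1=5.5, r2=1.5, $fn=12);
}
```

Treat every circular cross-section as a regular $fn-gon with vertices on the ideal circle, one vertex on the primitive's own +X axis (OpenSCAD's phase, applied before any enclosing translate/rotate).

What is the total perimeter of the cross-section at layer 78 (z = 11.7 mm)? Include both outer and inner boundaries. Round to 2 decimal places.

At z = 11.7 mm: the cube is present — its section is the full 26×24.5 rectangle (perimeter 101.00 mm); the cube at (-1, 9) is absent (z outside [-1, 11.5]); the cone at (8.5, -2) (r1=5.5→r2=1.5) has section circumradius 2.610 here — a regular 12-gon (perimeter = 2·12·2.610·sin(180°/12) = 16.21 mm); Subtracting the remaining from the first: starting from the 26×24.5 cube, the cone at (8.5, -2) partially overlaps it — only the 1.20 mm² overlap (of its 20.43 mm²) is removed, clipping the outline — boundary = 101.31 mm. Overall, the cross-section is a single solid region. Total boundary length (outer) = 101.31 mm.

101.31 mm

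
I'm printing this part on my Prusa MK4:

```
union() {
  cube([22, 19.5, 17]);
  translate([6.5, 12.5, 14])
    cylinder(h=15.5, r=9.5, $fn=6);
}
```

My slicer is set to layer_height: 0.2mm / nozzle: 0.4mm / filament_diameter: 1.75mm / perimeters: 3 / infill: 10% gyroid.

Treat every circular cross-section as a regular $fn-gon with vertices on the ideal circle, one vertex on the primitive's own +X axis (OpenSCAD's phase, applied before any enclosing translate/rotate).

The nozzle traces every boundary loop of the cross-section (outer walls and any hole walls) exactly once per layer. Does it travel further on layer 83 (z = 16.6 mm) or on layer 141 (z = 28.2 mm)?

layer 83 (z = 16.6 mm)

Layer 83 (z = 16.6): the cube (footprint 22×19.5) is included at this height (perimeter 83.00 mm); the r=9.5 cylinder at (6.5, 12.5) contributes a regular 6-gon of circumradius 9.5 (perimeter = 2·6·9.500·sin(180°/6) = 57.00 mm); Taking the union: the regions partially overlap (shared area 206.36 mm²), so the edge portions inside another operand are dropped and the merged outline is re-measured after clipping — boundary = 86.02 mm. So its perimeter = 86.02 mm. Layer 141 (z = 28.2): the cube does not reach this height (z outside [0, 17]); the r=9.5 cylinder at (6.5, 12.5) gives a regular 6-gon of circumradius 9.5 (constant along its height) (perimeter = 2·6·9.500·sin(180°/6) = 57.00 mm); Taking the union: only the r=9.5 cylinder at (6.5, 12.5) is present, so the union is just that shape — boundary = 57.00 mm. So its perimeter = 57.00 mm. Layer 83 is larger (86.02 vs 57.00 mm).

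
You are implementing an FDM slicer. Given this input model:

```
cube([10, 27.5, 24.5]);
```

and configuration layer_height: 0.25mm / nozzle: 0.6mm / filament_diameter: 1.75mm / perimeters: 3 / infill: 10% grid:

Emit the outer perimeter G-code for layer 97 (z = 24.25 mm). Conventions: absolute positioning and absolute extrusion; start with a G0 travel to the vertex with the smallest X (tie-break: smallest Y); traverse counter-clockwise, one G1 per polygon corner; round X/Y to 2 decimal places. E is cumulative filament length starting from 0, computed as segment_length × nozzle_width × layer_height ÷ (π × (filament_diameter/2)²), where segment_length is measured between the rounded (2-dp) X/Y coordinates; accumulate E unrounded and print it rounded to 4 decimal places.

G0 X0.00 Y0.00 Z24.25
G1 X10.00 Y0.00 E0.6236
G1 X10.00 Y27.50 E2.3386
G1 X0.00 Y27.50 E2.9622
G1 X0.00 Y0.00 E4.6772

At z = 24.25 mm: the 10×27.5 cube contributes its full rectangle. The outline is a single polygon with 4 vertices. Extrusion per mm of travel: 0.6 × 0.25 / (π × 0.875²) = 0.062363. Accumulating E over each segment gives final E = 4.6772.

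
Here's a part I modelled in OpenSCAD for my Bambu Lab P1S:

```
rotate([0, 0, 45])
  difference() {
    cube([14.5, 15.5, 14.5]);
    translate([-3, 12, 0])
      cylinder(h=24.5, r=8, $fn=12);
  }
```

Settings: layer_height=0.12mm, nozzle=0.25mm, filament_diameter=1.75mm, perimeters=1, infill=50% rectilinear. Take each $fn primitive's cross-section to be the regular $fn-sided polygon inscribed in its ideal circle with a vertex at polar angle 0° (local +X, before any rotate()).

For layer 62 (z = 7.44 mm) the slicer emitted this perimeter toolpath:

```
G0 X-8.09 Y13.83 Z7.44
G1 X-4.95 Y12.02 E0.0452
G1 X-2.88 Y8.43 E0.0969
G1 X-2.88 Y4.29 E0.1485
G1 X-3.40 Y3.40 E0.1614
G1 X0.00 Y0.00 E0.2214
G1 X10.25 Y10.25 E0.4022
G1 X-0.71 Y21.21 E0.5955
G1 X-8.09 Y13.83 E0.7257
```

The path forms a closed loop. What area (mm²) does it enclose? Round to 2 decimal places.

Apply the shoelace formula to the sequence of (X, Y) vertices; enclosed area = 183.64 mm².

183.64 mm²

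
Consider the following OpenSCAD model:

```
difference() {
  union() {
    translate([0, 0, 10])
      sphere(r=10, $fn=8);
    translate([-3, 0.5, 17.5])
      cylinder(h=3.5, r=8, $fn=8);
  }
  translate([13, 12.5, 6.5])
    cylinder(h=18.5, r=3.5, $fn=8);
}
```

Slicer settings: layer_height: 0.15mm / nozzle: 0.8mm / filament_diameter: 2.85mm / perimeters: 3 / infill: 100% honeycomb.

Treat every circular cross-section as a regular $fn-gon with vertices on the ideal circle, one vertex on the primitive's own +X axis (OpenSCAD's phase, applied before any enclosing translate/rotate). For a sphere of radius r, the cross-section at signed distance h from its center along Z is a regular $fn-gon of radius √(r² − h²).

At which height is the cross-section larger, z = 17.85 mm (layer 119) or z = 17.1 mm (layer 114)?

layer 119 (z = 17.85 mm)

Layer 119 (z = 17.85): the r=10 sphere slices to a regular 8-gon of circumradius 6.195 (√(r²−h²) with h=7.85 from center) (area = (8/2)·6.195²·sin(360°/8) = 108.55 mm²); the cylinder at (-3, 0.5): section is a regular 8-gon, circumradius r=8 (area = (8/2)·8.000²·sin(360°/8) = 181.02 mm²); Combining (union): the regions partially overlap — summed areas 289.57 mm² minus the doubly-counted overlap 97.24 mm² gives 192.33 mm² — area = 192.33 mm²; the r=3.5 cylinder at (13, 12.5) contributes a regular 8-gon of circumradius 3.5 (area = (8/2)·3.500²·sin(360°/8) = 34.65 mm²); After the difference (first − rest): starting from the result so far (192.33 mm²), the r=3.5 cylinder at (13, 12.5) misses the remaining region (no effect) — area = 192.33 mm². So its area = 192.33 mm². Layer 114 (z = 17.1): the sphere: section is a regular 8-gon, circumradius = √(r²−h²) = √(10²−7.1²) = 7.042 (area = (8/2)·7.042²·sin(360°/8) = 140.26 mm²); the cylinder at (-3, 0.5) is not intersected at this z (z outside [17.5, 21]); Combining (union): only the r=10 sphere is present, so the union is just that shape — area = 140.26 mm²; the r=3.5 cylinder at (13, 12.5) gives a regular 8-gon of circumradius 3.5 (constant along its height) (area = (8/2)·3.500²·sin(360°/8) = 34.65 mm²); Subtracting the remaining from the first: starting from that combined region (140.26 mm²), the r=3.5 cylinder at (13, 12.5) misses the remaining region (no effect) — area = 140.26 mm². So its area = 140.26 mm². Layer 119 is larger (192.33 vs 140.26 mm²).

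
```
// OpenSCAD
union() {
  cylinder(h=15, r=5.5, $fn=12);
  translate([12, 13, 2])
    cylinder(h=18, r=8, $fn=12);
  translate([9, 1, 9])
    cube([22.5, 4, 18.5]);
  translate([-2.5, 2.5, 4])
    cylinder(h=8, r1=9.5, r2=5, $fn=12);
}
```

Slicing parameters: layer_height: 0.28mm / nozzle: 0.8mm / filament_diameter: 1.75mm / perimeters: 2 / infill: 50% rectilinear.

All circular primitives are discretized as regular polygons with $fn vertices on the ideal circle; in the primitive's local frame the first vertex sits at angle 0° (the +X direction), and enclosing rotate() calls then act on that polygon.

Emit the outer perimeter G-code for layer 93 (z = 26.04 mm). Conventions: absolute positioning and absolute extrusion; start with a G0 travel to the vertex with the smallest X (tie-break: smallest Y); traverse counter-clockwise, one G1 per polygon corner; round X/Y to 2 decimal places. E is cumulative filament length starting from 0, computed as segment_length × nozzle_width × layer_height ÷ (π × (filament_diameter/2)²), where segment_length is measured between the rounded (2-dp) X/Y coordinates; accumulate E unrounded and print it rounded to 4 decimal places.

At z = 26.04 mm: the cylinder is absent (z outside [0, 15]); the cylinder at (12, 13) is absent (z outside [2, 20]); the cube at (9, 1) is present — its section is the full 22.5×4 rectangle; the cone at (-2.5, 2.5) is absent (z outside [4, 12]); Merging all regions: only the 22.5×4 cube at (9, 1) is present, so the union is just that shape — 1 connected region. The outline is a single polygon with 4 vertices. Extrusion per mm of travel: 0.8 × 0.28 / (π × 0.875²) = 0.093128. Accumulating E over each segment gives final E = 4.9358.

G0 X9.00 Y1.00 Z26.04
G1 X31.50 Y1.00 E2.0954
G1 X31.50 Y5.00 E2.4679
G1 X9.00 Y5.00 E4.5633
G1 X9.00 Y1.00 E4.9358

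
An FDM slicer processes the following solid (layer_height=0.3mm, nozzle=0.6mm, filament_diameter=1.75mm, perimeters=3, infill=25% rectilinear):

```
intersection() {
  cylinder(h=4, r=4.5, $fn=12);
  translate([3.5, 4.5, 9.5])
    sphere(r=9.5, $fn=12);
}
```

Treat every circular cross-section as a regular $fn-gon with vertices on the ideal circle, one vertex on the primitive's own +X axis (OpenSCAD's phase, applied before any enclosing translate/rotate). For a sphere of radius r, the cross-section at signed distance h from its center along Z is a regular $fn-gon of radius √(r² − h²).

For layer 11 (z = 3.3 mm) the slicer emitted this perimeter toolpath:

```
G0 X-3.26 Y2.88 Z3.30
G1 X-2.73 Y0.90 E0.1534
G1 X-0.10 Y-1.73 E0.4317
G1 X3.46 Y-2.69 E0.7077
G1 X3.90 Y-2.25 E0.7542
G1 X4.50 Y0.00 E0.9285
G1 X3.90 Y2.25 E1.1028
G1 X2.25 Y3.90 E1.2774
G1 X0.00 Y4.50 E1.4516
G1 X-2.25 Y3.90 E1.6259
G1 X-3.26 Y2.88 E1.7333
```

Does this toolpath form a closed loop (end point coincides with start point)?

yes

Start point (G0): (-3.26, 2.88). End point (last G1): the path returns to the start — closed.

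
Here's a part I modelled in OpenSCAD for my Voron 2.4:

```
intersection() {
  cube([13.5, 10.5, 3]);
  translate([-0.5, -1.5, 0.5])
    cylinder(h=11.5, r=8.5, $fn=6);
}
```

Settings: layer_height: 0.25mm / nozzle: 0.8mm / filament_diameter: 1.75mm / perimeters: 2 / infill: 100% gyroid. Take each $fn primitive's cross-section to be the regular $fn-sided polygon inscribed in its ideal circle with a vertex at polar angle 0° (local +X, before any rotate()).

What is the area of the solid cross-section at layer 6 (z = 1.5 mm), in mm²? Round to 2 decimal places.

31.90 mm²

At z = 1.5 mm: the cube (footprint 13.5×10.5) is included at this height (area 141.75 mm²); the r=8.5 cylinder at (-0.5, -1.5) contributes a regular 6-gon of circumradius 8.5 (area = (6/2)·8.500²·sin(360°/6) = 187.71 mm²); Keeping only the common overlap: the r=8.5 cylinder at (-0.5, -1.5) partially overlaps the 13.5×10.5 cube; clipping to the common part keeps 31.90 mm² — area = 31.90 mm². Overall, the cross-section is a single solid region. Net area = 31.90 mm².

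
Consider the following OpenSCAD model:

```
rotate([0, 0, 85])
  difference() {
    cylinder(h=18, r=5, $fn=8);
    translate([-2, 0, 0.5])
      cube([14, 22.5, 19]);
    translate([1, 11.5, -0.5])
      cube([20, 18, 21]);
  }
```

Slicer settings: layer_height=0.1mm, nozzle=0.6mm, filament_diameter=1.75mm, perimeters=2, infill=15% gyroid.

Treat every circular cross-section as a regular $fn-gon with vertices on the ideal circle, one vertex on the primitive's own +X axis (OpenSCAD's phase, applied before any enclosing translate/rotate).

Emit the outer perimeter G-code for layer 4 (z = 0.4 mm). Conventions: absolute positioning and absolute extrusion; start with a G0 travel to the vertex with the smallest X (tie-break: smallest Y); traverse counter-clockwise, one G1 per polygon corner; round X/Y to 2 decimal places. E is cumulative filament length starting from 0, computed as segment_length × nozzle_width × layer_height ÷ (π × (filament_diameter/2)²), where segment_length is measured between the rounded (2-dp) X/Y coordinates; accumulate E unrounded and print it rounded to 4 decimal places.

G0 X-4.98 Y0.44 Z0.40
G1 X-3.83 Y-3.21 E0.0955
G1 X-0.44 Y-4.98 E0.1909
G1 X3.21 Y-3.83 E0.2863
G1 X4.98 Y-0.44 E0.3817
G1 X3.83 Y3.21 E0.4772
G1 X0.44 Y4.98 E0.5726
G1 X-3.21 Y3.83 E0.6680
G1 X-4.98 Y0.44 E0.7634

At z = 0.4 mm: the r=5 cylinder contributes a regular 8-gon of circumradius 5; the cube at (-2, 0) is not intersected at this z (z outside [0.5, 19.5]); the 20×18 cube at (1, 11.5) contributes its full rectangle; Subtracting the remaining from the first: starting from the r=5 cylinder, the 20×18 cube at (1, 11.5) misses the remaining region (no effect) — 1 connected region; (whole slice rotated 85° about Z — lengths, areas and connectivity unchanged). The outline is a single polygon with 8 vertices. Extrusion per mm of travel: 0.6 × 0.1 / (π × 0.875²) = 0.024945. Accumulating E over each segment gives final E = 0.7634.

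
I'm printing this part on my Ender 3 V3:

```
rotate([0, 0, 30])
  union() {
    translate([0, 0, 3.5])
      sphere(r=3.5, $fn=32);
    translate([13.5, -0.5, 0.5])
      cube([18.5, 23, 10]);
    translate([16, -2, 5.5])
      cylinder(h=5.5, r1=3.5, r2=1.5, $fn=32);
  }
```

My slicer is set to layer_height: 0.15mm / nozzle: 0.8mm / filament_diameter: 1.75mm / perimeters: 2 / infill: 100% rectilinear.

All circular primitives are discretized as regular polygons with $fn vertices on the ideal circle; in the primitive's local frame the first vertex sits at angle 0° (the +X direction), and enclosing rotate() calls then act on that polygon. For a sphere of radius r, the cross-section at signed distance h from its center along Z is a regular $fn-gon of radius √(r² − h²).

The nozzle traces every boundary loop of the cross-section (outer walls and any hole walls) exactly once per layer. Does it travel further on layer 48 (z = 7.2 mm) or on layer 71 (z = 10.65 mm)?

Layer 48 (z = 7.2): the sphere is absent (|z−center|=3.700 > r=3.5); the cube at (13.5, -0.5) is present — its section is the full 18.5×23 rectangle (perimeter 83.00 mm); the cone at (16, -2): at t=0.309 of its height the radius interpolates to r₁+(r₂−r₁)t = 2.882, giving a regular 32-gon of that circumradius (perimeter = 2·32·2.882·sin(180°/32) = 18.08 mm); Merging all regions: the regions partially overlap (shared area 4.75 mm²), so the edge portions inside another operand are dropped and the merged outline is re-measured after clipping — boundary = 90.30 mm; (rotated 30° about Z; rotation is an isometry so areas/perimeters/island counts are preserved). So its perimeter = 90.30 mm. Layer 71 (z = 10.65): the sphere is absent (|z−center|=7.150 > r=3.5); the cube at (13.5, -0.5) is absent (z outside [0.5, 10.5]); the cone at (16, -2): at t=0.936 of its height the radius interpolates to r₁+(r₂−r₁)t = 1.627, giving a regular 32-gon of that circumradius (perimeter = 2·32·1.627·sin(180°/32) = 10.21 mm); Taking the union: only the cone at (16, -2) is present, so the union is just that shape — boundary = 10.21 mm; (whole slice rotated 30° about Z — lengths, areas and connectivity unchanged). So its perimeter = 10.21 mm. Layer 48 is larger (90.30 vs 10.21 mm).

layer 48 (z = 7.2 mm)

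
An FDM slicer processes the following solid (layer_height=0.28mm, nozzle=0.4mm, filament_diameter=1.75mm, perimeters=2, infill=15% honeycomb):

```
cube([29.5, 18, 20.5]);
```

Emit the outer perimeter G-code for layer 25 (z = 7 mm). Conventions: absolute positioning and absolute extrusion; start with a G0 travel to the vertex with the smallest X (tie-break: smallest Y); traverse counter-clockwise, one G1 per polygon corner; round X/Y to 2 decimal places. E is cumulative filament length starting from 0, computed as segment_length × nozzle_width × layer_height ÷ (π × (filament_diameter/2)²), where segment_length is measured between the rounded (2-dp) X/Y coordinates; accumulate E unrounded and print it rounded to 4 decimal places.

G0 X0.00 Y0.00 Z7.00
G1 X29.50 Y0.00 E1.3736
G1 X29.50 Y18.00 E2.2118
G1 X0.00 Y18.00 E3.5854
G1 X0.00 Y0.00 E4.4236

At z = 7 mm: the 29.5×18 cube contributes its full rectangle. The outline is a single polygon with 4 vertices. Extrusion per mm of travel: 0.4 × 0.28 / (π × 0.875²) = 0.046564. Accumulating E over each segment gives final E = 4.4236.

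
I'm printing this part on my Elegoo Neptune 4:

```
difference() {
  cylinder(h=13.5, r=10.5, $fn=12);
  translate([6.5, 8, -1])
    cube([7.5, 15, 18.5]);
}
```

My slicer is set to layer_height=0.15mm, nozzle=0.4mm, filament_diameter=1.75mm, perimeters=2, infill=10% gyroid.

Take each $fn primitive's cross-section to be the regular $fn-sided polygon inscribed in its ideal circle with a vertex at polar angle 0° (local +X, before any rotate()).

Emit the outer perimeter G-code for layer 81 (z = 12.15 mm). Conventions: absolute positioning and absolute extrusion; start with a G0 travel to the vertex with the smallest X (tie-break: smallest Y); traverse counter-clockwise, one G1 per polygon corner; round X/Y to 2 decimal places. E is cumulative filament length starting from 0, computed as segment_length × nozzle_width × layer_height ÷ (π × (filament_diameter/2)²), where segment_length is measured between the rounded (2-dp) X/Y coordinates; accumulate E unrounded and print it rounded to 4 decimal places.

G0 X-10.50 Y0.00 Z12.15
G1 X-9.09 Y-5.25 E0.1356
G1 X-5.25 Y-9.09 E0.2711
G1 X0.00 Y-10.50 E0.4067
G1 X5.25 Y-9.09 E0.5423
G1 X9.09 Y-5.25 E0.6777
G1 X10.50 Y0.00 E0.8133
G1 X9.09 Y5.25 E0.9489
G1 X5.25 Y9.09 E1.0844
G1 X0.00 Y10.50 E1.2200
G1 X-5.25 Y9.09 E1.3556
G1 X-9.09 Y5.25 E1.4911
G1 X-10.50 Y0.00 E1.6267

At z = 12.15 mm: the r=10.5 cylinder contributes a regular 12-gon of circumradius 10.5; the cube at (6.5, 8) (footprint 7.5×15) is included at this height; Taking the first minus the rest: starting from the r=10.5 cylinder, the 7.5×15 cube at (6.5, 8) misses the remaining region (no effect) — 1 connected region. The outline is a single polygon with 12 vertices. Extrusion per mm of travel: 0.4 × 0.15 / (π × 0.875²) = 0.024945. Accumulating E over each segment gives final E = 1.6267.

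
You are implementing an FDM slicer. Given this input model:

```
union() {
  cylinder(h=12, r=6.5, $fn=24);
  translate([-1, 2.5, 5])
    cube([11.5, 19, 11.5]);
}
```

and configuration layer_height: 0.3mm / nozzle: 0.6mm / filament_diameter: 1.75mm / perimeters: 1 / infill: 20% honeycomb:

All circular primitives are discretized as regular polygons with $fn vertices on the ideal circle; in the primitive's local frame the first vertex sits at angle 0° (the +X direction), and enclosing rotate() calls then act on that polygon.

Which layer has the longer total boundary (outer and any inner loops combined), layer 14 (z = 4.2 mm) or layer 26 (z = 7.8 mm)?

Layer 14 (z = 4.2): the cylinder: section is a regular 24-gon, circumradius r=6.5 (perimeter = 2·24·6.500·sin(180°/24) = 40.72 mm); the cube at (-1, 2.5) is absent (z outside [5, 16.5]); Combining (union): only the r=6.5 cylinder is present, so the union is just that shape — boundary = 40.72 mm. So its perimeter = 40.72 mm. Layer 26 (z = 7.8): the cylinder: section is a regular 24-gon, circumradius r=6.5 (perimeter = 2·24·6.500·sin(180°/24) = 40.72 mm); the cube at (-1, 2.5) (footprint 11.5×19) is included at this height (perimeter 61.00 mm); Combining (union): the regions partially overlap (shared area 21.00 mm²), so the edge portions inside another operand are dropped and the merged outline is re-measured after clipping — boundary = 82.31 mm. So its perimeter = 82.31 mm. Layer 26 is larger (82.31 vs 40.72 mm).

layer 26 (z = 7.8 mm)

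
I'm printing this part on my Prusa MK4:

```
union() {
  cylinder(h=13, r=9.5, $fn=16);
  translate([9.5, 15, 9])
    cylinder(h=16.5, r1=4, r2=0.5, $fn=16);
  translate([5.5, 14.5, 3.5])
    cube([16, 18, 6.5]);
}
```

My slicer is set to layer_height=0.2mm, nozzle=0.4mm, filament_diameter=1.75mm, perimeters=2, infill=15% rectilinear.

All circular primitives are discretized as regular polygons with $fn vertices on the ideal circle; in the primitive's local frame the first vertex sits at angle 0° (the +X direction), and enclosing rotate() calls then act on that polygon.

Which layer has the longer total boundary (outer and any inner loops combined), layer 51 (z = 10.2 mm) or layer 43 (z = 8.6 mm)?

Layer 51 (z = 10.2): the r=9.5 cylinder contributes a regular 16-gon of circumradius 9.5 (perimeter = 2·16·9.500·sin(180°/16) = 59.31 mm); the cone at (9.5, 15): at t=0.073 of its height the radius interpolates to r₁+(r₂−r₁)t = 3.745, giving a regular 16-gon of that circumradius (perimeter = 2·16·3.745·sin(180°/16) = 23.38 mm); the cube at (5.5, 14.5) is absent (z outside [3.5, 10]); Taking the union: the 2 present regions are separate (no shared area or edge), so areas and boundary lengths simply add and each stays a separate island — boundary = 82.69 mm. So its perimeter = 82.69 mm. Layer 43 (z = 8.6): the r=9.5 cylinder contributes a regular 16-gon of circumradius 9.5 (perimeter = 2·16·9.500·sin(180°/16) = 59.31 mm); the cone at (9.5, 15) is absent (z outside [9, 25.5]); the cube at (5.5, 14.5) is present — its section is the full 16×18 rectangle (perimeter 68.00 mm); Taking the union: the 2 present regions are separate (no shared area or edge), so areas and boundary lengths simply add and each stays a separate island — boundary = 127.31 mm. So its perimeter = 127.31 mm. Layer 43 is larger (127.31 vs 82.69 mm).

layer 43 (z = 8.6 mm)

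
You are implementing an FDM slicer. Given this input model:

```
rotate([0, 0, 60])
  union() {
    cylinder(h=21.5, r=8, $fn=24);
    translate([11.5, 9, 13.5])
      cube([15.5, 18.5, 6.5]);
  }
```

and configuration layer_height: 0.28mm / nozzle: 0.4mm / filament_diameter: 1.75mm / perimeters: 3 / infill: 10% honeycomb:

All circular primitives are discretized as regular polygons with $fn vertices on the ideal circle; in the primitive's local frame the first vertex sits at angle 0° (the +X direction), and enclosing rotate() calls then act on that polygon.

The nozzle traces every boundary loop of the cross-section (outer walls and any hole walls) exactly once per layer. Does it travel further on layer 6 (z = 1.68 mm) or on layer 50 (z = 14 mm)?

Layer 6 (z = 1.68): the r=8 cylinder contributes a regular 24-gon of circumradius 8 (perimeter = 2·24·8.000·sin(180°/24) = 50.12 mm); the cube at (11.5, 9) is not intersected at this z (z outside [13.5, 20]); Merging all regions: only the r=8 cylinder is present, so the union is just that shape — boundary = 50.12 mm; (rotated 60° about Z; rotation is an isometry so areas/perimeters/island counts are preserved). So its perimeter = 50.12 mm. Layer 50 (z = 14): the cylinder: section is a regular 24-gon, circumradius r=8 (perimeter = 2·24·8.000·sin(180°/24) = 50.12 mm); the cube at (11.5, 9) (footprint 15.5×18.5) is included at this height (perimeter 68.00 mm); Combining (union): the 2 present regions are separate (no shared area or edge), so areas and boundary lengths simply add and each stays a separate island — boundary = 118.12 mm; (whole slice rotated 60° about Z — lengths, areas and connectivity unchanged). So its perimeter = 118.12 mm. Layer 50 is larger (118.12 vs 50.12 mm).

layer 50 (z = 14 mm)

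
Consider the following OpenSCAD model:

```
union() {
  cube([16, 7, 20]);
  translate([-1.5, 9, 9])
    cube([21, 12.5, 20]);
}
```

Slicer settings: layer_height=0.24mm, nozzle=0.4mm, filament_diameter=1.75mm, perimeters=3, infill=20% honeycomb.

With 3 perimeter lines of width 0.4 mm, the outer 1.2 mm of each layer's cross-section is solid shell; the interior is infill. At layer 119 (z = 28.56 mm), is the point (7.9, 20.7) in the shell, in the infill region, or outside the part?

At z = 28.56 mm: the cube does not reach this height (z outside [0, 20]); the cube at (-1.5, 9) (footprint 21×12.5) is included at this height; Combining (union): only the 21×12.5 cube at (-1.5, 9) is present, so the union is just that shape — 1 connected region. Overall, the cross-section is a single solid region. The nearest boundary edge runs (19.50, 21.50)→(-1.50, 21.50); distance from the point to it = 0.80 mm. The point is inside the cross-section, 0.80 mm from the nearest boundary — within the 1.2 mm shell band (3 × 0.4).

shell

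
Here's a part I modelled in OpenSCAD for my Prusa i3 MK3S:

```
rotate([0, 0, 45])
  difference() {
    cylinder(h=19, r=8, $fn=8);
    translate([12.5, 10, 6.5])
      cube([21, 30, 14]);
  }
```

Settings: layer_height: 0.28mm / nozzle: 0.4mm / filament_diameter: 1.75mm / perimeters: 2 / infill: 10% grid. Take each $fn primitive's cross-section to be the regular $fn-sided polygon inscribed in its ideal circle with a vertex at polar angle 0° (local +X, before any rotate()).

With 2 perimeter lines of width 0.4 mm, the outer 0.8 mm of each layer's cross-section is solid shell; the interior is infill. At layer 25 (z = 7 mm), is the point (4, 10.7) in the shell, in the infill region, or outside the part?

outside

At z = 7 mm: the r=8 cylinder contributes a regular 8-gon of circumradius 8; the cube at (12.5, 10) (footprint 21×30) is included at this height; After the difference (first − rest): starting from the r=8 cylinder, the 21×30 cube at (12.5, 10) misses the remaining region (no effect) — 1 connected region; (rotated 45° about Z; rotation is an isometry so areas/perimeters/island counts are preserved). Overall, the cross-section is a single solid region. Undo the 45° rotation: the query point maps to (10.394, 4.738) in the un-rotated model frame. The nearest boundary edge runs (5.66, 5.66)→(8.00, 0.00); distance from the point to it = 4.03 mm. The point is not inside any of the regions above, so it lies outside the cross-section (4.03 mm from the nearest boundary).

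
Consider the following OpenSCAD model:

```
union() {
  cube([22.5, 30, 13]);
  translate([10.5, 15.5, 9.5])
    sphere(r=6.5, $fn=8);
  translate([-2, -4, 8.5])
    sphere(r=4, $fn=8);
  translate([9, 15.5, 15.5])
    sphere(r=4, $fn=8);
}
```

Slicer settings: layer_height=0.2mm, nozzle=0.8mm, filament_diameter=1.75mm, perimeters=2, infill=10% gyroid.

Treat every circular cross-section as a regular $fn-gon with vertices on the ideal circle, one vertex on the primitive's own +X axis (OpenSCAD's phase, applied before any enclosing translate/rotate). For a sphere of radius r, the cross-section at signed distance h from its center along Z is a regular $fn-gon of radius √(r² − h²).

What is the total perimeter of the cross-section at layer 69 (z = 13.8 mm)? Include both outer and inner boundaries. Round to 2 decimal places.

At z = 13.8 mm: the cube does not reach this height (z outside [0, 13]); the sphere at (10.5, 15.5): section is a regular 8-gon, circumradius = √(r²−h²) = √(6.5²−4.3²) = 4.874 (perimeter = 2·8·4.874·sin(180°/8) = 29.85 mm); the sphere at (-2, -4) is absent (|z−center|=5.300 > r=4); the r=4 sphere at (9, 15.5) slices to a regular 8-gon of circumradius 3.621 (√(r²−h²) with h=1.7 from center) (perimeter = 2·8·3.621·sin(180°/8) = 22.17 mm); Combining (union): the regions partially overlap (shared area 35.79 mm²), so the edge portions inside another operand are dropped and the merged outline is re-measured after clipping — boundary = 30.22 mm. Overall, the cross-section is a single solid region. Total boundary length (outer) = 30.22 mm.

30.22 mm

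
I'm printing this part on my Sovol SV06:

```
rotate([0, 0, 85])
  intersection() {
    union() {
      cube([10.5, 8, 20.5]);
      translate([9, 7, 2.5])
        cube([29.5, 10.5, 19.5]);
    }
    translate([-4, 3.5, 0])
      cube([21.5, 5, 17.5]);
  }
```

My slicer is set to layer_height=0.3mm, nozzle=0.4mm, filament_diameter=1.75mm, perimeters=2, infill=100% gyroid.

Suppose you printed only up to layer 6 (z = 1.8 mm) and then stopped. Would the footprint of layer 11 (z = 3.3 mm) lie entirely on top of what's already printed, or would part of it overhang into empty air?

part overhangs

Compare the two slices. At z = 1.8: the cube is present — its section is the full 10.5×8 rectangle (area 84.00 mm²); the cube at (9, 7) is not intersected at this z (z outside [2.5, 22]); Combining (union): only the 10.5×8 cube is present, so the union is just that shape — area = 84.00 mm²; the cube at (-4, 3.5) (footprint 21.5×5) is included at this height (area 107.50 mm²); Taking the intersection: the 21.5×5 cube at (-4, 3.5) partially overlaps that combined region; clipping to the common part keeps 47.25 mm² — area = 47.25 mm²; (rotated 85° about Z; rotation is an isometry so areas/perimeters/island counts are preserved). At z = 3.3: the 10.5×8 cube contributes its full rectangle (area 84.00 mm²); the cube at (9, 7) is present — its section is the full 29.5×10.5 rectangle (area 309.75 mm²); Combining (union): the regions partially overlap — summed areas 393.75 mm² minus the doubly-counted overlap 1.50 mm² gives 392.25 mm² — area = 392.25 mm²; the 21.5×5 cube at (-4, 3.5) contributes its full rectangle (area 107.50 mm²); Keeping only the common overlap: the 21.5×5 cube at (-4, 3.5) partially overlaps that combined region; clipping to the common part keeps 58.50 mm² — area = 58.50 mm²; (whole slice rotated 85° about Z — lengths, areas and connectivity unchanged). Checking containment: at z = 3.3 the cross-section extends beyond the z = 1.8 cross-section by about 11.25 mm².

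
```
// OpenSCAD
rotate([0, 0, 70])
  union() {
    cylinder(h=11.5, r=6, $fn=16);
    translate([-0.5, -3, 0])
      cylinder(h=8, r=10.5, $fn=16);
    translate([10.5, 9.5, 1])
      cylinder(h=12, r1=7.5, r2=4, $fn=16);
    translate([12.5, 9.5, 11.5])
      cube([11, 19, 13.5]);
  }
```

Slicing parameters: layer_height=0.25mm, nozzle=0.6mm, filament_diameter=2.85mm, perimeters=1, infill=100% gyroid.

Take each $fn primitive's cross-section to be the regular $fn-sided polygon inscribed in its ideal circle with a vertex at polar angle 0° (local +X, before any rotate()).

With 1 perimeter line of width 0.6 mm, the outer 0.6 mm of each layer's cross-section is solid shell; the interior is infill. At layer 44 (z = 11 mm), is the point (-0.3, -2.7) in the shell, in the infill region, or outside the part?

At z = 11 mm: the r=6 cylinder contributes a regular 16-gon of circumradius 6; the cylinder at (-0.5, -3) is absent (z outside [0, 8]); the cone at (10.5, 9.5) contributes a regular 16-gon of circumradius 4.583 (interpolated between r1=7.5 and r2=4 at t=0.833); the cube at (12.5, 9.5) is absent (z outside [11.5, 25]); Combining (union): the 2 present regions are separate (no shared area or edge), so areas and boundary lengths simply add and each stays a separate island — 2 connected regions; (rotated 70° about Z; rotation is an isometry so areas/perimeters/island counts are preserved). Overall, the cross-section has 2 separate islands. Undo the 70° rotation: the query point maps to (-2.640, -0.642) in the un-rotated model frame. The nearest boundary edge runs (-5.54, -2.30)→(-6.00, 0.00); distance from the point to it = 3.17 mm. (Shell/infill is judged within the island containing the point — the largest one.) The point is inside the cross-section and 3.17 mm from the nearest boundary — more than the 0.6 mm shell width (1 × 0.6), so it's in the infill interior.

infill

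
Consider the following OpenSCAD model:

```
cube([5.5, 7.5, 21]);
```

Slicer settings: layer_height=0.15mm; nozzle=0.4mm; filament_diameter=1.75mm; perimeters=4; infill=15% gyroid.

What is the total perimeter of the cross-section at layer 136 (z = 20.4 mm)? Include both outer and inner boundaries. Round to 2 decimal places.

26.00 mm

At z = 20.4 mm: the cube (footprint 5.5×7.5) is included at this height (perimeter 26.00 mm). Overall, the cross-section is a single solid region. Total boundary length (outer) = 26.00 mm.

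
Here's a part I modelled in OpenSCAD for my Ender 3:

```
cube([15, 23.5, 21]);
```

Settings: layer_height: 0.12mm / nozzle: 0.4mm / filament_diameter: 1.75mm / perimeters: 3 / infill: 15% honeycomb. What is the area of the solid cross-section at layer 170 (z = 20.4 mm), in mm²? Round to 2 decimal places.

352.50 mm²

At z = 20.4 mm: the cube (footprint 15×23.5) is included at this height (area 352.50 mm²). Overall, the cross-section is a single solid region. Net area = 352.50 mm².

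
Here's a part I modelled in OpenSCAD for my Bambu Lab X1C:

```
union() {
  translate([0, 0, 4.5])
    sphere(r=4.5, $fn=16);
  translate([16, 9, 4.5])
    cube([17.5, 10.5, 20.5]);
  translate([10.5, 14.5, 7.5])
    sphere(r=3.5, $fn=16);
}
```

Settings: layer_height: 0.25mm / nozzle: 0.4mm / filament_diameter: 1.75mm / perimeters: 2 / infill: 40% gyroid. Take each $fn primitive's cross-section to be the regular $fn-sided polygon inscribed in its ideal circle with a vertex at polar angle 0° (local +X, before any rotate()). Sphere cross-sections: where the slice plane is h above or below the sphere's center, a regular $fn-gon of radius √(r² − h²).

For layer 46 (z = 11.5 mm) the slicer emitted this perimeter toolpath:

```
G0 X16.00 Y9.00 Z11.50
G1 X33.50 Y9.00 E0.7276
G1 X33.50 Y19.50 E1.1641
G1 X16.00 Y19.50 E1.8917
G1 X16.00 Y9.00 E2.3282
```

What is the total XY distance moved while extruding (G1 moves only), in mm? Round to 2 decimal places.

Sum the Euclidean lengths of each G1 segment: total = 56.00 mm.

56.00 mm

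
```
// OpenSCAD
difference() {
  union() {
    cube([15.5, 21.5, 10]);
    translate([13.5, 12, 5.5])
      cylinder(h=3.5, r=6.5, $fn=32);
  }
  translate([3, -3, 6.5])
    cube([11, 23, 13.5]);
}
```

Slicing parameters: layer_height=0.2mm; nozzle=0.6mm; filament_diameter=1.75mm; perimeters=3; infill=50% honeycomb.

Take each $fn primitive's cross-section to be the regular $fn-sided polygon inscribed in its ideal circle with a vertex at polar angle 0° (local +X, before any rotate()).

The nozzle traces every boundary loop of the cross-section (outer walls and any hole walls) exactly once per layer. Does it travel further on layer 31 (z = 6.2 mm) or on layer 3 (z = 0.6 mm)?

layer 31 (z = 6.2 mm)

Layer 31 (z = 6.2): the cube (footprint 15.5×21.5) is included at this height (perimeter 74.00 mm); the cylinder at (13.5, 12): section is a regular 32-gon, circumradius r=6.5 (perimeter = 2·32·6.500·sin(180°/32) = 40.78 mm); Merging all regions: the regions partially overlap (shared area 91.44 mm²), so the edge portions inside another operand are dropped and the merged outline is re-measured after clipping — boundary = 78.00 mm; the cube at (3, -3) is not intersected at this z (z outside [6.5, 20]); After the difference (first − rest): none of the subtracted shapes is present at this height, so that combined region is unchanged — boundary = 78.00 mm. So its perimeter = 78.00 mm. Layer 3 (z = 0.6): the cube is present — its section is the full 15.5×21.5 rectangle (perimeter 74.00 mm); the cylinder at (13.5, 12) is absent (z outside [5.5, 9]); Taking the union: only the 15.5×21.5 cube is present, so the union is just that shape — boundary = 74.00 mm; the cube at (3, -3) is not intersected at this z (z outside [6.5, 20]); After the difference (first − rest): none of the subtracted shapes is present at this height, so that combined region is unchanged — boundary = 74.00 mm. So its perimeter = 74.00 mm. Layer 31 is larger (78.00 vs 74.00 mm).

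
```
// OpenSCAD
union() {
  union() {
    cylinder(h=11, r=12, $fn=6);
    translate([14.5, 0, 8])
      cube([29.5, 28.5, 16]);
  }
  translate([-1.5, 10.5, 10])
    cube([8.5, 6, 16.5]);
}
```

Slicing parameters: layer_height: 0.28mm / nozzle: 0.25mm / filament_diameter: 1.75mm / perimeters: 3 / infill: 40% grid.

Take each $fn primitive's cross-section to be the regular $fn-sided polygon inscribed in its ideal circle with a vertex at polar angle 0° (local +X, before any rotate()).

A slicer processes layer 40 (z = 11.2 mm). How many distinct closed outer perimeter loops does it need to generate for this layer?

At z = 11.2 mm: the cylinder does not reach this height (z outside [0, 11]); the 29.5×28.5 cube at (14.5, 0) contributes its full rectangle; Taking the union: only the 29.5×28.5 cube at (14.5, 0) is present, so the union is just that shape — 1 connected region; the 8.5×6 cube at (-1.5, 10.5) contributes its full rectangle; Merging all regions: the 2 present regions are separate (no shared area or edge), so areas and boundary lengths simply add and each stays a separate island — 2 connected regions. The result has 2 disconnected regions.

2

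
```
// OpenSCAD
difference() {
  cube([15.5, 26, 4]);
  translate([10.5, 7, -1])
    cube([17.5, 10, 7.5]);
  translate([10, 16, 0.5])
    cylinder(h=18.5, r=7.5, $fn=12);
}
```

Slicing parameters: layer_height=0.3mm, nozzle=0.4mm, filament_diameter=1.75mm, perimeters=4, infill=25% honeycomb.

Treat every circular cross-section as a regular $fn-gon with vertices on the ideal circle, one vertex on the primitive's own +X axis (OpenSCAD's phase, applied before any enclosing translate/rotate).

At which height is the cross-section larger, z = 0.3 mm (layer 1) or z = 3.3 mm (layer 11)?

layer 1 (z = 0.3 mm)

Layer 1 (z = 0.3): the cube (footprint 15.5×26) is included at this height (area 403.00 mm²); the cube at (10.5, 7) is present — its section is the full 17.5×10 rectangle (area 175.00 mm²); the cylinder at (10, 16) does not reach this height (z outside [0.5, 19]); Taking the first minus the rest: starting from the 15.5×26 cube (403.00 mm²), the 17.5×10 cube at (10.5, 7) partially overlaps it — only the 50.00 mm² overlap (of its 175.00 mm²) is removed, clipping the outline — area = 353.00 mm². So its area = 353.00 mm². Layer 11 (z = 3.3): the cube is present — its section is the full 15.5×26 rectangle (area 403.00 mm²); the cube at (10.5, 7) is present — its section is the full 17.5×10 rectangle (area 175.00 mm²); the r=7.5 cylinder at (10, 16) contributes a regular 12-gon of circumradius 7.5 (area = (12/2)·7.500²·sin(360°/12) = 168.75 mm²); Taking the first minus the rest: starting from the 15.5×26 cube (403.00 mm²), the 17.5×10 cube at (10.5, 7) partially overlaps it — only the 50.00 mm² overlap (of its 175.00 mm²) is removed, clipping the outline; the r=7.5 cylinder at (10, 16) partially overlaps it — only the 119.17 mm² overlap (of its 168.75 mm²) is removed, clipping the outline — area = 233.83 mm². So its area = 233.83 mm². Layer 1 is larger (353.00 vs 233.83 mm²).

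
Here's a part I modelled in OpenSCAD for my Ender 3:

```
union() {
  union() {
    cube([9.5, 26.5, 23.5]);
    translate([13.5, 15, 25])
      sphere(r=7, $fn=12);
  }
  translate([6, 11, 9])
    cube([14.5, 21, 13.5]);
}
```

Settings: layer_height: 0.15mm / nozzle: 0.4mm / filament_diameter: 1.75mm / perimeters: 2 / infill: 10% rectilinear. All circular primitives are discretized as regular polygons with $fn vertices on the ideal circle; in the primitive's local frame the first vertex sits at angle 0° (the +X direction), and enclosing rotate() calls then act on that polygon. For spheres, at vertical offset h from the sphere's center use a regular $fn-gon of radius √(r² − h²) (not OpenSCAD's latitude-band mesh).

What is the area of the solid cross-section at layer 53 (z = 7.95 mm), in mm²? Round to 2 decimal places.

At z = 7.95 mm: the cube is present — its section is the full 9.5×26.5 rectangle (area 251.75 mm²); the sphere at (13.5, 15) is absent (|z−center|=17.050 > r=7); Taking the union: only the 9.5×26.5 cube is present, so the union is just that shape — area = 251.75 mm²; the cube at (6, 11) is absent (z outside [9, 22.5]); Taking the union: only the result so far is present, so the union is just that shape — area = 251.75 mm². Overall, the cross-section is a single solid region. Net area = 251.75 mm².

251.75 mm²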